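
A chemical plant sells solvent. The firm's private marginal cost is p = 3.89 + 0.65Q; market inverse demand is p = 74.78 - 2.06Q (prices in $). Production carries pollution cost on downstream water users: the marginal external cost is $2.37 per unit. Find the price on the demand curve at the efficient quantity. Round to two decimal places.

Social marginal cost = private MC + MEC = 6.26 + 0.65Q.
Set SMC = demand: 6.26 + 0.65Q = 74.78 - 2.06Q → Q* = 25.2841.
Consumer price on the demand curve at Q*: 74.78 − 2.06×25.2841 = 22.6948.

P = $22.69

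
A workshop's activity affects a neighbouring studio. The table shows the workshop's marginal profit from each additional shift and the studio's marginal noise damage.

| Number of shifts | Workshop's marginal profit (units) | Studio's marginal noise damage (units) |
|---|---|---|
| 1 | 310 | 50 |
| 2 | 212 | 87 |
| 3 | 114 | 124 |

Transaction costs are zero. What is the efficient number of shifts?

2

Bargaining reaches the level where marginal profit last exceeds marginal noise damage.
That holds through level 2 (212 ≥ 87) but not at 3 (114 < 124).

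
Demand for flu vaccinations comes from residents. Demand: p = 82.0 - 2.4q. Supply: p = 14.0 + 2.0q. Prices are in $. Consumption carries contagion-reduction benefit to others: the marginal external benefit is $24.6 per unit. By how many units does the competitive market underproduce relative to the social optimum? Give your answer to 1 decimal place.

5.6 units

Market equilibrium (private): 14.0 + 2.0q = 82.0 - 2.4q → q_m = 15.4545.
Social marginal benefit = demand + MEB = 106.6 - 2.4q.
Set SMB = MC: 106.6 - 2.4q = 14.0 + 2.0q → q* = 21.0455.
Gap = |15.4545 − 21.0455| = 5.5910.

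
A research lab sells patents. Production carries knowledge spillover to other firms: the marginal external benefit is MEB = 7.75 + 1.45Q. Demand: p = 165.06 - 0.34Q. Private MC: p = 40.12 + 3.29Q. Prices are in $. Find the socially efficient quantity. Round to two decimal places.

Q* = 60.87

Social marginal cost = private MC − MEB = 32.37 + 1.84Q.
Set SMC = demand: 32.37 + 1.84Q = 165.06 - 0.34Q → Q* = 60.8670.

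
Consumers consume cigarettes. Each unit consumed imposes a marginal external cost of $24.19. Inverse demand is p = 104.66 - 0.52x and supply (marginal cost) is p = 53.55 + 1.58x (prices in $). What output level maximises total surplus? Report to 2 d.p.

x* = 12.82

Social marginal benefit = demand − MEC = 80.47 - 0.52x.
Set SMB = MC: 80.47 - 0.52x = 53.55 + 1.58x → x* = 12.8190.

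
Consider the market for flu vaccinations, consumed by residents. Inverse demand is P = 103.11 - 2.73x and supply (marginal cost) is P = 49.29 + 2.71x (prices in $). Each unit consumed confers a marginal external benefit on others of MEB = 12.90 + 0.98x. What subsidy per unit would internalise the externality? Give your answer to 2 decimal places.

subsidy = $27.56 per unit

Social marginal benefit = demand + MEB = 116.01 - 1.75x.
Set SMB = MC: 116.01 - 1.75x = 49.29 + 2.71x → x* = 14.9596.
The Pigouvian subsidy equals MEB at x*: 12.90 + 0.98×14.9596 = 27.5604.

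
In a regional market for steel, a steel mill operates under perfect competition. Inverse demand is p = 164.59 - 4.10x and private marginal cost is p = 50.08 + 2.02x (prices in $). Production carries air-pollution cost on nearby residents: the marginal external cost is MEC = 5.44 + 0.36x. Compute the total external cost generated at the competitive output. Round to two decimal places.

Market equilibrium (private): 50.08 + 2.02x = 164.59 - 4.10x → x_m = 18.7108.
Total external cost = ∫₀^{x_m} (5.44 + 0.36x) dx = 5.44×18.7108 + ½×0.36×18.7108² = 164.8037.

$164.80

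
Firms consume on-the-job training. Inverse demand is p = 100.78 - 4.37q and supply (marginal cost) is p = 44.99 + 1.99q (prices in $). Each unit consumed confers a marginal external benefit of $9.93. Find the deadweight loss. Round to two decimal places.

Market equilibrium (private): 44.99 + 1.99q = 100.78 - 4.37q → q_m = 8.7720.
Social marginal benefit = demand + MEB = 110.71 - 4.37q.
Set SMB = MC: 110.71 - 4.37q = 44.99 + 1.99q → q* = 10.3333.
Between q* and q_m the wedge SMB − MC runs linearly from 0 to MEB(q_m), so the loss is a triangle.
DWL = ½ × 1.5613 × 9.9300 = 7.7519.

DWL = $7.75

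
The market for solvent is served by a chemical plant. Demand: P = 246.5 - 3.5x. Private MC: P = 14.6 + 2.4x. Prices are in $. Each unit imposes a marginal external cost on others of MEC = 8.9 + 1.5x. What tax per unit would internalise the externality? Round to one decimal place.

Social marginal cost = private MC + MEC = 23.5 + 3.9x.
Set SMC = demand: 23.5 + 3.9x = 246.5 - 3.5x → x* = 30.1351.
The Pigouvian tax equals MEC at x*: 8.9 + 1.5×30.1351 = 54.1027.

tax = $54.1 per unit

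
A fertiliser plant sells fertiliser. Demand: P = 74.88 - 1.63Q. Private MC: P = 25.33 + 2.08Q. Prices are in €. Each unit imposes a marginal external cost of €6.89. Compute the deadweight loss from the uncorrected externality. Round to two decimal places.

DWL = €6.40

Market equilibrium (private): 25.33 + 2.08Q = 74.88 - 1.63Q → Q_m = 13.3558.
Social marginal cost = private MC + MEC = 32.22 + 2.08Q.
Set SMC = demand: 32.22 + 2.08Q = 74.88 - 1.63Q → Q* = 11.4987.
Between Q* and Q_m the wedge SMC − demand runs linearly from 0 to MEC(Q_m), so the loss is a triangle.
DWL = ½ × 1.8571 × 6.8900 = 6.3977.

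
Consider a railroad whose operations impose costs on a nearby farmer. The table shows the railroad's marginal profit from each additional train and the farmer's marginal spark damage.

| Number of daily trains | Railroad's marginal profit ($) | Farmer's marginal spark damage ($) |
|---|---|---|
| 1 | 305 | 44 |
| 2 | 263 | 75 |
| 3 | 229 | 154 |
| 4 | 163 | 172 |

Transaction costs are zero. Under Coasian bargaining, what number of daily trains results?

3

Bargaining reaches the level where marginal profit last exceeds marginal spark damage.
That holds through level 3 (229 ≥ 154) but not at 4 (163 < 172).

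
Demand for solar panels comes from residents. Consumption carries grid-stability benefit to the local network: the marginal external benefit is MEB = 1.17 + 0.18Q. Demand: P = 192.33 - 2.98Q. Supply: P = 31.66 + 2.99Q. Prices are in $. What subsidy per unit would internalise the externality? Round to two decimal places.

subsidy = $6.20 per unit

Social marginal benefit = demand + MEB = 193.50 - 2.80Q.
Set SMB = MC: 193.50 - 2.80Q = 31.66 + 2.99Q → Q* = 27.9516.
The Pigouvian subsidy equals MEB at Q*: 1.17 + 0.18×27.9516 = 6.2013.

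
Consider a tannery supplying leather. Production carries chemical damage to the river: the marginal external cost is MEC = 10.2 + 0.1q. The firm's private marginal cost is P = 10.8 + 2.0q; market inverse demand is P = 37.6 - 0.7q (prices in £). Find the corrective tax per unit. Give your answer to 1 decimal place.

tax = £10.8 per unit

Social marginal cost = private MC + MEC = 21.0 + 2.1q.
Set SMC = demand: 21.0 + 2.1q = 37.6 - 0.7q → q* = 5.9286.
The Pigouvian tax equals MEC at q*: 10.2 + 0.1×5.9286 = 10.7929.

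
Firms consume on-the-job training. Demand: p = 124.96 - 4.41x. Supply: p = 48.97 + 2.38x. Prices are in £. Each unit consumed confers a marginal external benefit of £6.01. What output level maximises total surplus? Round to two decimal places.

Social marginal benefit = demand + MEB = 130.97 - 4.41x.
Set SMB = MC: 130.97 - 4.41x = 48.97 + 2.38x → x* = 12.0766.

x* = 12.08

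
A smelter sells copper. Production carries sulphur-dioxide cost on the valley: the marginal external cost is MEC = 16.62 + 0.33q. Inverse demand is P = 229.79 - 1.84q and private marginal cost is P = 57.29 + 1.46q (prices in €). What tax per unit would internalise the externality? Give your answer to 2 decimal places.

Social marginal cost = private MC + MEC = 73.91 + 1.79q.
Set SMC = demand: 73.91 + 1.79q = 229.79 - 1.84q → q* = 42.9421.
The Pigouvian tax equals MEC at q*: 16.62 + 0.33×42.9421 = 30.7909.

tax = €30.79 per unit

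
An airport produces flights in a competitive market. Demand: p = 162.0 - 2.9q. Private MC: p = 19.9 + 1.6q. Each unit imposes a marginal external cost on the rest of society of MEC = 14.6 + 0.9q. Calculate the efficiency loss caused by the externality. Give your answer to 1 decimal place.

Market equilibrium (private): 19.9 + 1.6q = 162.0 - 2.9q → q_m = 31.5778.
Social marginal cost = private MC + MEC = 34.5 + 2.5q.
Set SMC = demand: 34.5 + 2.5q = 162.0 - 2.9q → q* = 23.6111.
The welfare-loss triangle has base |q_m − q*| and height MEC(q_m) (the vertical gap between SMC and demand is zero at q* and MEC at q_m).
DWL = ½ × 7.9667 × 43.0200 = 171.3637.

DWL = 171.4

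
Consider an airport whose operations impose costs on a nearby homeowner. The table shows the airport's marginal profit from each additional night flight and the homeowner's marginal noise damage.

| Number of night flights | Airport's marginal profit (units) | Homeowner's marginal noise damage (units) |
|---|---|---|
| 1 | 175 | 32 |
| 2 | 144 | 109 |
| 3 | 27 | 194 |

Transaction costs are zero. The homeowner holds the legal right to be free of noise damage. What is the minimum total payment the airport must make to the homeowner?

Efficient level: marginal profit ≥ marginal noise damage through level 2, so k* = 2.
With the homeowner holding the right, the airport must at least compensate total damage at k*: 32 + 109 = 141.

141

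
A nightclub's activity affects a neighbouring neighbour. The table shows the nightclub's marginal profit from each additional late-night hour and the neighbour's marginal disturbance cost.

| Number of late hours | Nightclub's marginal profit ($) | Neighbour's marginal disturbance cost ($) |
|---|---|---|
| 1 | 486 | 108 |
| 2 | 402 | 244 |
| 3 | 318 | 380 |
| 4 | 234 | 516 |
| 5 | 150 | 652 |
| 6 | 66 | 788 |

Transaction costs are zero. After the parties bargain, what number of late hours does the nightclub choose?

Bargaining reaches the level where marginal profit last exceeds marginal disturbance cost.
That holds through level 2 (402 ≥ 244) but not at 3 (318 < 380).

2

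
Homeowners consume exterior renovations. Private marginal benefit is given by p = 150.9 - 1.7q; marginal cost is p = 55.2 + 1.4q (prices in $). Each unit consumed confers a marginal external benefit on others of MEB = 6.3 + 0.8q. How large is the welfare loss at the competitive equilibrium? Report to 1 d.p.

DWL = $208.9

Market equilibrium (private): 55.2 + 1.4q = 150.9 - 1.7q → q_m = 30.8710.
Social marginal benefit = demand + MEB = 157.2 - 0.9q.
Set SMB = MC: 157.2 - 0.9q = 55.2 + 1.4q → q* = 44.3478.
Between q* and q_m the wedge SMB − MC runs linearly from 0 to MEB(q_m), so the loss is a triangle.
DWL = ½ × 13.4768 × 30.9968 = 208.8688.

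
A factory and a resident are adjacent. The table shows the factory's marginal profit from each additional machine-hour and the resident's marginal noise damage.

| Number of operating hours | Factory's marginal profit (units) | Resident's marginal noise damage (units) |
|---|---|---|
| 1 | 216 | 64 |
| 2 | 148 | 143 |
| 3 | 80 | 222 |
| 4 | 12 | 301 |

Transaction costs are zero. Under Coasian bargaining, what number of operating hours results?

2

Bargaining reaches the level where marginal profit last exceeds marginal noise damage.
That holds through level 2 (148 ≥ 143) but not at 3 (80 < 222).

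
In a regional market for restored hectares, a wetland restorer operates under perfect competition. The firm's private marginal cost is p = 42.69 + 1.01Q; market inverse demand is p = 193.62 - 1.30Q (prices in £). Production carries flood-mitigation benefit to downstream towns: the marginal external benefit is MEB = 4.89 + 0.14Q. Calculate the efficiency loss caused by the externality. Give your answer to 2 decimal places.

Market equilibrium (private): 42.69 + 1.01Q = 193.62 - 1.30Q → Q_m = 65.3377.
Social marginal cost = private MC − MEB = 37.80 + 0.87Q.
Set SMC = demand: 37.80 + 0.87Q = 193.62 - 1.30Q → Q* = 71.8065.
The loss is the area between SMC and demand from Q* to Q_m; with linear curves that's a triangle of height MEB(Q_m).
DWL = ½ × 6.4688 × 14.0373 = 45.4022.

DWL = £45.40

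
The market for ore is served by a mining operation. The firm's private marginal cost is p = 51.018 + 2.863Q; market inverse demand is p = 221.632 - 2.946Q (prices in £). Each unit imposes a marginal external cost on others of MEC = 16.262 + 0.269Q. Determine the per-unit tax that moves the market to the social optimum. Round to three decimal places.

tax = £23.093 per unit

Social marginal cost = private MC + MEC = 67.280 + 3.132Q.
Set SMC = demand: 67.280 + 3.132Q = 221.632 - 2.946Q → Q* = 25.3952.
The Pigouvian tax equals MEC at Q*: 16.262 + 0.269×25.3952 = 23.0933.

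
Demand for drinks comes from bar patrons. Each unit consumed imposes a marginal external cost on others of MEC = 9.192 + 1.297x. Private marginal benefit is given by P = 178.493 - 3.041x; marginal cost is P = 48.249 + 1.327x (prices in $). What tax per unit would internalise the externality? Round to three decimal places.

Social marginal benefit = demand − MEC = 169.301 - 4.338x.
Set SMB = MC: 169.301 - 4.338x = 48.249 + 1.327x → x* = 21.3684.
The Pigouvian tax equals MEC at x*: 9.192 + 1.297×21.3684 = 36.9068.

tax = $36.907 per unit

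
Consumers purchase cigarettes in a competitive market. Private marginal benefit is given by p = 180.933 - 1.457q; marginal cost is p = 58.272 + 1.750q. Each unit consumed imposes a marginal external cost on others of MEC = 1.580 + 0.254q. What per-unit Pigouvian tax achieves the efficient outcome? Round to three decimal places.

tax = 10.466 per unit

Social marginal benefit = demand − MEC = 179.353 - 1.711q.
Set SMB = MC: 179.353 - 1.711q = 58.272 + 1.750q → q* = 34.9844.
The Pigouvian tax equals MEC at q*: 1.580 + 0.254×34.9844 = 10.4660.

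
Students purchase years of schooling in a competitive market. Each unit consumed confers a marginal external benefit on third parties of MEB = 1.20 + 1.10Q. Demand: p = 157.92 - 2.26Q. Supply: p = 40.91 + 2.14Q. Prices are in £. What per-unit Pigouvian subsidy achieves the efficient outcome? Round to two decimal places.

subsidy = £40.60 per unit

Social marginal benefit = demand + MEB = 159.12 - 1.16Q.
Set SMB = MC: 159.12 - 1.16Q = 40.91 + 2.14Q → Q* = 35.8212.
The Pigouvian subsidy equals MEB at Q*: 1.20 + 1.10×35.8212 = 40.6033.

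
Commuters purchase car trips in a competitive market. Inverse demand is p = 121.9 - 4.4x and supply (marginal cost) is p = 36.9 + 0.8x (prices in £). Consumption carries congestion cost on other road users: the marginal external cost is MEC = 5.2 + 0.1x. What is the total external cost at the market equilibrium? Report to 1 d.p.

Market equilibrium (private): 36.9 + 0.8x = 121.9 - 4.4x → x_m = 16.3462.
Total external cost = ∫₀^{x_m} (5.2 + 0.1x) dx = 5.2×16.3462 + ½×0.1×16.3462² = 98.3602.

£98.4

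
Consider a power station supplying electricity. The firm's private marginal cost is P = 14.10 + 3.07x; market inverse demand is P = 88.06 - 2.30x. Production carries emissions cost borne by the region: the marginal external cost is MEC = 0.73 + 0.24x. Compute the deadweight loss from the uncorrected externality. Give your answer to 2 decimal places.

DWL = 1.45

Market equilibrium (private): 14.10 + 3.07x = 88.06 - 2.30x → x_m = 13.7728.
Social marginal cost = private MC + MEC = 14.83 + 3.31x.
Set SMC = demand: 14.83 + 3.31x = 88.06 - 2.30x → x* = 13.0535.
The welfare-loss triangle has base |x_m − x*| and height MEC(x_m) (the vertical gap between SMC and demand is zero at x* and MEC at x_m).
DWL = ½ × 0.7193 × 4.0355 = 1.4514.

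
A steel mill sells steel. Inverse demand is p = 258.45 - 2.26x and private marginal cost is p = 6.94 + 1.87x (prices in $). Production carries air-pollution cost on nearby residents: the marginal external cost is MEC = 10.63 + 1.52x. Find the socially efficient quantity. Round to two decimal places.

x* = 42.63

Social marginal cost = private MC + MEC = 17.57 + 3.39x.
Set SMC = demand: 17.57 + 3.39x = 258.45 - 2.26x → x* = 42.6336.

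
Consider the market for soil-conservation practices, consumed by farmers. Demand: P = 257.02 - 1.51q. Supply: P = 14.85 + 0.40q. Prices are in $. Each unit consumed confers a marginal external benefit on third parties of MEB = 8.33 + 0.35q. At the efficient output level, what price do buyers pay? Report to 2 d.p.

Social marginal benefit = demand + MEB = 265.35 - 1.16q.
Set SMB = MC: 265.35 - 1.16q = 14.85 + 0.40q → q* = 160.5769.
Consumer price on the demand curve at q*: 257.02 − 1.51×160.5769 = 14.5489.

P = $14.55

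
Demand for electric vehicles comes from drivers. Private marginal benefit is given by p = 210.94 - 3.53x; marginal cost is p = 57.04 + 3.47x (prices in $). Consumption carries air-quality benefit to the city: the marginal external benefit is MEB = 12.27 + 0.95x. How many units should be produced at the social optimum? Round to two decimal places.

x* = 27.47

Social marginal benefit = demand + MEB = 223.21 - 2.58x.
Set SMB = MC: 223.21 - 2.58x = 57.04 + 3.47x → x* = 27.4661.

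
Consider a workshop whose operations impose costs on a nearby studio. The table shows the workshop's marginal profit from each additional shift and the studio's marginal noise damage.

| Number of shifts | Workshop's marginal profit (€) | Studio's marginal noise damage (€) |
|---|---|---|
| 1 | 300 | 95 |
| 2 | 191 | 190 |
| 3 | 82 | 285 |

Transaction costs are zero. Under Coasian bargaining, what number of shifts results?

Bargaining reaches the level where marginal profit last exceeds marginal noise damage.
That holds through level 2 (191 ≥ 190) but not at 3 (82 < 285).

2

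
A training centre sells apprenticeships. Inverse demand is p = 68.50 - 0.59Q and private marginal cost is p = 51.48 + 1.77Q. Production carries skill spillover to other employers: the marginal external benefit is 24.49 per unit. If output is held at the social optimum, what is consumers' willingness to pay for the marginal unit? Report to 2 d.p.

Social marginal cost = private MC − MEB = 26.99 + 1.77Q.
Set SMC = demand: 26.99 + 1.77Q = 68.50 - 0.59Q → Q* = 17.5890.
Consumer price on the demand curve at Q*: 68.50 − 0.59×17.5890 = 58.1225.

P = 58.12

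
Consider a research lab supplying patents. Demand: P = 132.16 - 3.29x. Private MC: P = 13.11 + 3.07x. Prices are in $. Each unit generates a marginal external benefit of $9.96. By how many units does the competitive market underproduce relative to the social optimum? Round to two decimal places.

Market equilibrium (private): 13.11 + 3.07x = 132.16 - 3.29x → x_m = 18.7186.
Social marginal cost = private MC − MEB = 3.15 + 3.07x.
Set SMC = demand: 3.15 + 3.07x = 132.16 - 3.29x → x* = 20.2846.
Gap = |18.7186 − 20.2846| = 1.5660.

1.57 units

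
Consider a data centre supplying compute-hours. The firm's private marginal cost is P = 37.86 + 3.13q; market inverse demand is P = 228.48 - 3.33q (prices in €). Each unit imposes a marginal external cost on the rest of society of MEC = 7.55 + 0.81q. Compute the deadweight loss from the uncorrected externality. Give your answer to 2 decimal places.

DWL = €68.03

Market equilibrium (private): 37.86 + 3.13q = 228.48 - 3.33q → q_m = 29.5077.
Social marginal cost = private MC + MEC = 45.41 + 3.94q.
Set SMC = demand: 45.41 + 3.94q = 228.48 - 3.33q → q* = 25.1816.
Height of the DWL triangle at q_m is SMC(q_m) − demand(q_m) = MEC(q_m) = 31.4513.
DWL = ½ × 4.3261 × 31.4513 = 68.0307.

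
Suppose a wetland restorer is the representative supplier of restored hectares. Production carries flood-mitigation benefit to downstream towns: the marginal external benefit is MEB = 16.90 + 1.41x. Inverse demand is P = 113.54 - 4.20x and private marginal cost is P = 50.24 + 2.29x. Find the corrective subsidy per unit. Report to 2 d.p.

subsidy = 39.16 per unit

Social marginal cost = private MC − MEB = 33.34 + 0.88x.
Set SMC = demand: 33.34 + 0.88x = 113.54 - 4.20x → x* = 15.7874.
The Pigouvian subsidy equals MEB at x*: 16.90 + 1.41×15.7874 = 39.1602.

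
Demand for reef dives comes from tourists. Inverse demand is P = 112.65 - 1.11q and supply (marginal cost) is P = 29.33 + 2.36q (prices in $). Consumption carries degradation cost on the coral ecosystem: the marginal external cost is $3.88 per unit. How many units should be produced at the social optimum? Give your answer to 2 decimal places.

q* = 22.89

Social marginal benefit = demand − MEC = 108.77 - 1.11q.
Set SMB = MC: 108.77 - 1.11q = 29.33 + 2.36q → q* = 22.8934.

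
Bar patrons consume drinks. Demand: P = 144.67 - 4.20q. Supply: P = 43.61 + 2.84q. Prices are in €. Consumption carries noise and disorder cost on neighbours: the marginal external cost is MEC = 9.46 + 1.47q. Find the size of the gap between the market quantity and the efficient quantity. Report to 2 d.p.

Market equilibrium (private): 43.61 + 2.84q = 144.67 - 4.20q → q_m = 14.3551.
Social marginal benefit = demand − MEC = 135.21 - 5.67q.
Set SMB = MC: 135.21 - 5.67q = 43.61 + 2.84q → q* = 10.7638.
Gap = |14.3551 − 10.7638| = 3.5913.

3.59 units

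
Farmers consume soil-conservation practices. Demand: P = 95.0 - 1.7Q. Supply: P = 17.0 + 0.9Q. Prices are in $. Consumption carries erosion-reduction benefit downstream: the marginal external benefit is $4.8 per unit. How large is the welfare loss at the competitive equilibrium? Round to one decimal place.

DWL = $4.4

Market equilibrium (private): 17.0 + 0.9Q = 95.0 - 1.7Q → Q_m = 30.0000.
Social marginal benefit = demand + MEB = 99.8 - 1.7Q.
Set SMB = MC: 99.8 - 1.7Q = 17.0 + 0.9Q → Q* = 31.8462.
The loss is the area between SMB and MC from Q* to Q_m; with linear curves that's a triangle of height MEB(Q_m).
DWL = ½ × 1.8462 × 4.8000 = 4.4309.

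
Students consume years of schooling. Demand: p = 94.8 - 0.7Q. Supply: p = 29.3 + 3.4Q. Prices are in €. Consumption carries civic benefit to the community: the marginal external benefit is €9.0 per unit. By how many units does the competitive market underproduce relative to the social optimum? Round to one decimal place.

Market equilibrium (private): 29.3 + 3.4Q = 94.8 - 0.7Q → Q_m = 15.9756.
Social marginal benefit = demand + MEB = 103.8 - 0.7Q.
Set SMB = MC: 103.8 - 0.7Q = 29.3 + 3.4Q → Q* = 18.1707.
Gap = |15.9756 − 18.1707| = 2.1951.

2.2 units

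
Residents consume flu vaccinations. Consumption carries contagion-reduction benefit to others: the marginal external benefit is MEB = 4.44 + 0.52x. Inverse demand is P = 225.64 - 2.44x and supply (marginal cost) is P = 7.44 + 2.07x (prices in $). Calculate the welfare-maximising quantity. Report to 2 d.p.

Social marginal benefit = demand + MEB = 230.08 - 1.92x.
Set SMB = MC: 230.08 - 1.92x = 7.44 + 2.07x → x* = 55.7995.

x* = 55.80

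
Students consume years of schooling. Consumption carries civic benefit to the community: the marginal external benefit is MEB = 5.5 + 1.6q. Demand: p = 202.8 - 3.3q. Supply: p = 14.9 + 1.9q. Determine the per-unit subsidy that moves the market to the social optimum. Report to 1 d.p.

Social marginal benefit = demand + MEB = 208.3 - 1.7q.
Set SMB = MC: 208.3 - 1.7q = 14.9 + 1.9q → q* = 53.7222.
The Pigouvian subsidy equals MEB at q*: 5.5 + 1.6×53.7222 = 91.4555.

subsidy = 91.5 per unit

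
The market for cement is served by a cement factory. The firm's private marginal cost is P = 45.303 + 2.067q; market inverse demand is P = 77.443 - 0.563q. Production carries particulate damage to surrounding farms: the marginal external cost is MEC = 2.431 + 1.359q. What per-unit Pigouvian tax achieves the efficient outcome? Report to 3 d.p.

tax = 12.552 per unit

Social marginal cost = private MC + MEC = 47.734 + 3.426q.
Set SMC = demand: 47.734 + 3.426q = 77.443 - 0.563q → q* = 7.4477.
The Pigouvian tax equals MEC at q*: 2.431 + 1.359×7.4477 = 12.5524.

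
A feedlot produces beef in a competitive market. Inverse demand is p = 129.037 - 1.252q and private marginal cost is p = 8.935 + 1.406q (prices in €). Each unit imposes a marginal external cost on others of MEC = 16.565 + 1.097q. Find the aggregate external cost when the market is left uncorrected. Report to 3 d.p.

€1868.360

Market equilibrium (private): 8.935 + 1.406q = 129.037 - 1.252q → q_m = 45.1851.
Total external cost = ∫₀^{q_m} (16.565 + 1.097q) dq = 16.565×45.1851 + ½×1.097×45.1851² = 1868.3599.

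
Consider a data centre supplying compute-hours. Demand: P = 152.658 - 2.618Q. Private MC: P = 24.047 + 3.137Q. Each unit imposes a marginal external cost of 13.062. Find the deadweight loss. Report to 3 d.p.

Market equilibrium (private): 24.047 + 3.137Q = 152.658 - 2.618Q → Q_m = 22.3477.
Social marginal cost = private MC + MEC = 37.109 + 3.137Q.
Set SMC = demand: 37.109 + 3.137Q = 152.658 - 2.618Q → Q* = 20.0780.
Between Q* and Q_m the wedge SMC − demand runs linearly from 0 to MEC(Q_m), so the loss is a triangle.
DWL = ½ × 2.2697 × 13.0620 = 14.8234.

DWL = 14.823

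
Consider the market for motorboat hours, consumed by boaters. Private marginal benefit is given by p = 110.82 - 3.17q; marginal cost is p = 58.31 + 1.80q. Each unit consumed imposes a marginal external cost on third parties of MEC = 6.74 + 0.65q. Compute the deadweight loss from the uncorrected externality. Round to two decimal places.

DWL = 16.47

Market equilibrium (private): 58.31 + 1.80q = 110.82 - 3.17q → q_m = 10.5654.
Social marginal benefit = demand − MEC = 104.08 - 3.82q.
Set SMB = MC: 104.08 - 3.82q = 58.31 + 1.80q → q* = 8.1441.
The welfare-loss triangle has base |q_m − q*| and height MEC(q_m) (the vertical gap between SMB and MC is zero at q* and MEC at q_m).
DWL = ½ × 2.4213 × 13.6075 = 16.4739.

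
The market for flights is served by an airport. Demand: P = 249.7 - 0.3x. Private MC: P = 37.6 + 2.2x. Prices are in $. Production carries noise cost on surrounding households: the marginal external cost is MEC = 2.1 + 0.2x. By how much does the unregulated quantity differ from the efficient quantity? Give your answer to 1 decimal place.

7.1 units

Market equilibrium (private): 37.6 + 2.2x = 249.7 - 0.3x → x_m = 84.8400.
Social marginal cost = private MC + MEC = 39.7 + 2.4x.
Set SMC = demand: 39.7 + 2.4x = 249.7 - 0.3x → x* = 77.7778.
Gap = |84.8400 − 77.7778| = 7.0622.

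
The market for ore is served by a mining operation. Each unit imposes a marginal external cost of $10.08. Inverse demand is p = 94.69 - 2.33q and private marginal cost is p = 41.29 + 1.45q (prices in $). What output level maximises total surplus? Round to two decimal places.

Social marginal cost = private MC + MEC = 51.37 + 1.45q.
Set SMC = demand: 51.37 + 1.45q = 94.69 - 2.33q → q* = 11.4603.

q* = 11.46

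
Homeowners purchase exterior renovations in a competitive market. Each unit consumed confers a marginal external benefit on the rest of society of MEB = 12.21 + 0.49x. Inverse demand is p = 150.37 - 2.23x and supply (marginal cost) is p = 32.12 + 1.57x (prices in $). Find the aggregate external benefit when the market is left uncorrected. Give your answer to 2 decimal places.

Market equilibrium (private): 32.12 + 1.57x = 150.37 - 2.23x → x_m = 31.1184.
Total external benefit = ∫₀^{x_m} (12.21 + 0.49x) dx = 12.21×31.1184 + ½×0.49×31.1184² = 617.2026.

$617.20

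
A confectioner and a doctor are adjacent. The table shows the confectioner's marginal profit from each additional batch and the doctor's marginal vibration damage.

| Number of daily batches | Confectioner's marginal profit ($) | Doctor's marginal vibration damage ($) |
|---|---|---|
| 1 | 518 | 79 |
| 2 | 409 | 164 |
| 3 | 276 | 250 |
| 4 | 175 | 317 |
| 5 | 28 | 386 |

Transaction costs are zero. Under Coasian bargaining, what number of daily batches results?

3

Bargaining reaches the level where marginal profit last exceeds marginal vibration damage.
That holds through level 3 (276 ≥ 250) but not at 4 (175 < 317).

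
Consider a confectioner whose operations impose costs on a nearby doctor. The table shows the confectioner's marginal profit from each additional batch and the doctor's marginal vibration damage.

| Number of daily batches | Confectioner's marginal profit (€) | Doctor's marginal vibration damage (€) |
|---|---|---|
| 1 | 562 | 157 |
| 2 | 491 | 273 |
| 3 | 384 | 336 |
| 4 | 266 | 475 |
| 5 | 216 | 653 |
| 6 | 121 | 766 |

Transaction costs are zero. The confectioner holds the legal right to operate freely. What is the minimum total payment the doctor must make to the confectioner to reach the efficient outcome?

Left alone the confectioner would choose level 6 (marginal profit stays positive).
Efficient level: k* = 3 (marginal profit ≥ marginal vibration damage through 3).
The doctor must at least cover the confectioner's forgone profit from cutting 6→3: 266 + 216 + 121 = 603.

€603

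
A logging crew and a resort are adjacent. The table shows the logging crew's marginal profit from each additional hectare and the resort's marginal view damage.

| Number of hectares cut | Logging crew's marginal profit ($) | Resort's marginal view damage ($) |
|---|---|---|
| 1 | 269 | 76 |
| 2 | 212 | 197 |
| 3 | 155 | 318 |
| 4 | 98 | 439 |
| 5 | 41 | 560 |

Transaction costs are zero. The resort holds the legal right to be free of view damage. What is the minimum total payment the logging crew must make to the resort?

Efficient level: marginal profit ≥ marginal view damage through level 2, so k* = 2.
With the resort holding the right, the logging crew must at least compensate total damage at k*: 76 + 197 = 273.

$273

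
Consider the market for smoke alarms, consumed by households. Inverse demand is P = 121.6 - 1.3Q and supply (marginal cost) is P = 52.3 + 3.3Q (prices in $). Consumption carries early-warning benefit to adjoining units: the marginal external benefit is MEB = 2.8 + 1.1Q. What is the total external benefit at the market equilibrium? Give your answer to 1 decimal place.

Market equilibrium (private): 52.3 + 3.3Q = 121.6 - 1.3Q → Q_m = 15.0652.
Total external benefit = ∫₀^{Q_m} (2.8 + 1.1Q) dQ = 2.8×15.0652 + ½×1.1×15.0652² = 167.0107.

$167.0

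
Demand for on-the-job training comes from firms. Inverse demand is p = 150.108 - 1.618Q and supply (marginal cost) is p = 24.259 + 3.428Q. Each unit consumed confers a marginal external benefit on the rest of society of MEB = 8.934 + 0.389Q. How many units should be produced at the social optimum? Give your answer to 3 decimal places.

Q* = 28.942

Social marginal benefit = demand + MEB = 159.042 - 1.229Q.
Set SMB = MC: 159.042 - 1.229Q = 24.259 + 3.428Q → Q* = 28.9420.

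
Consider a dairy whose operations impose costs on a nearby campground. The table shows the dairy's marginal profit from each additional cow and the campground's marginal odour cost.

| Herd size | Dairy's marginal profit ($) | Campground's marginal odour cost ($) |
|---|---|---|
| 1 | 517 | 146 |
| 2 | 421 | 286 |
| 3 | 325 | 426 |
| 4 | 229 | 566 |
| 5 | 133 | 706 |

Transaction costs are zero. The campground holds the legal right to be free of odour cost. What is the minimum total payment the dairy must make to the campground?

Efficient level: marginal profit ≥ marginal odour cost through level 2, so k* = 2.
With the campground holding the right, the dairy must at least compensate total damage at k*: 146 + 286 = 432.

$432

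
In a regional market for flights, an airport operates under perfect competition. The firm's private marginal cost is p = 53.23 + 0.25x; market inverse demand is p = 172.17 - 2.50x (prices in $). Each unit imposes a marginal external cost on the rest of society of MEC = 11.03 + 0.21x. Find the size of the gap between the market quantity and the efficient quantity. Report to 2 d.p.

Market equilibrium (private): 53.23 + 0.25x = 172.17 - 2.50x → x_m = 43.2509.
Social marginal cost = private MC + MEC = 64.26 + 0.46x.
Set SMC = demand: 64.26 + 0.46x = 172.17 - 2.50x → x* = 36.4561.
Gap = |43.2509 − 36.4561| = 6.7948.

6.79 units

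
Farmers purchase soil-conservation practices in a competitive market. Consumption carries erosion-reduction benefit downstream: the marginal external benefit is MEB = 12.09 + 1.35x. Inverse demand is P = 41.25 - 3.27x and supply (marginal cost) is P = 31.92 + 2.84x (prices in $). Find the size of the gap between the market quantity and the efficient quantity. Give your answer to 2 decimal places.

2.97 units

Market equilibrium (private): 31.92 + 2.84x = 41.25 - 3.27x → x_m = 1.5270.
Social marginal benefit = demand + MEB = 53.34 - 1.92x.
Set SMB = MC: 53.34 - 1.92x = 31.92 + 2.84x → x* = 4.5000.
Gap = |1.5270 − 4.5000| = 2.9730.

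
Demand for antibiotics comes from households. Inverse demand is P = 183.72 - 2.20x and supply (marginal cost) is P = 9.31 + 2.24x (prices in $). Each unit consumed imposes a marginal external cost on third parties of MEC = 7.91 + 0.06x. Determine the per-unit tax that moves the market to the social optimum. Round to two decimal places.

Social marginal benefit = demand − MEC = 175.81 - 2.26x.
Set SMB = MC: 175.81 - 2.26x = 9.31 + 2.24x → x* = 37.0000.
The Pigouvian tax equals MEC at x*: 7.91 + 0.06×37.0000 = 10.1300.

tax = $10.13 per unit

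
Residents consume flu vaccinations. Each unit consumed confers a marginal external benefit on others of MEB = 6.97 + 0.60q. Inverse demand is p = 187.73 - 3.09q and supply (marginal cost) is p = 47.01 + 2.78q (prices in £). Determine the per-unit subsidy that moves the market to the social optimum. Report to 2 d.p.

Social marginal benefit = demand + MEB = 194.70 - 2.49q.
Set SMB = MC: 194.70 - 2.49q = 47.01 + 2.78q → q* = 28.0247.
The Pigouvian subsidy equals MEB at q*: 6.97 + 0.60×28.0247 = 23.7848.

subsidy = £23.78 per unit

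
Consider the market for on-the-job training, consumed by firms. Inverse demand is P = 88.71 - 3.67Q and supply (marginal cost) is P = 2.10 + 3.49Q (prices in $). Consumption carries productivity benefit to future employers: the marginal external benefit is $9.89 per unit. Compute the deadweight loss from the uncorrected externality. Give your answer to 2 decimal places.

Market equilibrium (private): 2.10 + 3.49Q = 88.71 - 3.67Q → Q_m = 12.0964.
Social marginal benefit = demand + MEB = 98.60 - 3.67Q.
Set SMB = MC: 98.60 - 3.67Q = 2.10 + 3.49Q → Q* = 13.4777.
Height of the DWL triangle at Q_m is SMB(Q_m) − MC(Q_m) = MEB(Q_m) = 9.8900.
DWL = ½ × 1.3813 × 9.8900 = 6.8305.

DWL = $6.83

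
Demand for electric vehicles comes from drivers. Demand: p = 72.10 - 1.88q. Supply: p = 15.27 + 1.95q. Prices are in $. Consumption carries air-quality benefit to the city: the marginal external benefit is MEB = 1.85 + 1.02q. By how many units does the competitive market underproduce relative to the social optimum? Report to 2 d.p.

6.04 units

Market equilibrium (private): 15.27 + 1.95q = 72.10 - 1.88q → q_m = 14.8381.
Social marginal benefit = demand + MEB = 73.95 - 0.86q.
Set SMB = MC: 73.95 - 0.86q = 15.27 + 1.95q → q* = 20.8826.
Gap = |14.8381 − 20.8826| = 6.0445.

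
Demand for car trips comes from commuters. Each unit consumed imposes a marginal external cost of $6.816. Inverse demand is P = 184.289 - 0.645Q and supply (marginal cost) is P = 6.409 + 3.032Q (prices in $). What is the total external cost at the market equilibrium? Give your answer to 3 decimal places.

Market equilibrium (private): 6.409 + 3.032Q = 184.289 - 0.645Q → Q_m = 48.3764.
Total external cost = MEC × Q_m = 6.816 × 48.3764 = 329.7335.

$329.734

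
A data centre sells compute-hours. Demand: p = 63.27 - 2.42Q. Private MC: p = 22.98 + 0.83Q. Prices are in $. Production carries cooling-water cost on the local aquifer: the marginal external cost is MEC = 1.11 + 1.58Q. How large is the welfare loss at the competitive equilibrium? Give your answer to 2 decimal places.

Market equilibrium (private): 22.98 + 0.83Q = 63.27 - 2.42Q → Q_m = 12.3969.
Social marginal cost = private MC + MEC = 24.09 + 2.41Q.
Set SMC = demand: 24.09 + 2.41Q = 63.27 - 2.42Q → Q* = 8.1118.
Between Q* and Q_m the wedge SMC − demand runs linearly from 0 to MEC(Q_m), so the loss is a triangle.
DWL = ½ × 4.2851 × 20.6971 = 44.3446.

DWL = $44.34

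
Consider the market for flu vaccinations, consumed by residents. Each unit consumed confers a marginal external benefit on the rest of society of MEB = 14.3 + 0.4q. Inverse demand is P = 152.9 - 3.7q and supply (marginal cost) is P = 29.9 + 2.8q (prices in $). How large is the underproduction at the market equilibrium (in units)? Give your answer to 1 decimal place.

3.6 units

Market equilibrium (private): 29.9 + 2.8q = 152.9 - 3.7q → q_m = 18.9231.
Social marginal benefit = demand + MEB = 167.2 - 3.3q.
Set SMB = MC: 167.2 - 3.3q = 29.9 + 2.8q → q* = 22.5082.
Gap = |18.9231 − 22.5082| = 3.5851.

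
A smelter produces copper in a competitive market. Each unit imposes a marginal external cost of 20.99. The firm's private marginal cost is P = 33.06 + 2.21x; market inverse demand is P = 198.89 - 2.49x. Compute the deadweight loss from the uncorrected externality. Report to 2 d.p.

Market equilibrium (private): 33.06 + 2.21x = 198.89 - 2.49x → x_m = 35.2830.
Social marginal cost = private MC + MEC = 54.05 + 2.21x.
Set SMC = demand: 54.05 + 2.21x = 198.89 - 2.49x → x* = 30.8170.
Height of the DWL triangle at x_m is SMC(x_m) − demand(x_m) = MEC(x_m) = 20.9900.
DWL = ½ × 4.4660 × 20.9900 = 46.8707.

DWL = 46.87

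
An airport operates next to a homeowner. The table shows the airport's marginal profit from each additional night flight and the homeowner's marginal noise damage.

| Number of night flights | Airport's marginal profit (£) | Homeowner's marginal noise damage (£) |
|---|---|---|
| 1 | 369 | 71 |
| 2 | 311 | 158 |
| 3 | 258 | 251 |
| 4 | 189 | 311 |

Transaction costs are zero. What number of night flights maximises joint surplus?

Bargaining reaches the level where marginal profit last exceeds marginal noise damage.
That holds through level 3 (258 ≥ 251) but not at 4 (189 < 311).

3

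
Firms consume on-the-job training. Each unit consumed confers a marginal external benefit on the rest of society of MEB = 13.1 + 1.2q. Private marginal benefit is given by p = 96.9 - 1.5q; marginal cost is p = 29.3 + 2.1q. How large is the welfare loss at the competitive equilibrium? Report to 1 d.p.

DWL = 264.5

Market equilibrium (private): 29.3 + 2.1q = 96.9 - 1.5q → q_m = 18.7778.
Social marginal benefit = demand + MEB = 110.0 - 0.3q.
Set SMB = MC: 110.0 - 0.3q = 29.3 + 2.1q → q* = 33.6250.
Height of the DWL triangle at q_m is SMB(q_m) − MC(q_m) = MEB(q_m) = 35.6333.
DWL = ½ × 14.8472 × 35.6333 = 264.5274.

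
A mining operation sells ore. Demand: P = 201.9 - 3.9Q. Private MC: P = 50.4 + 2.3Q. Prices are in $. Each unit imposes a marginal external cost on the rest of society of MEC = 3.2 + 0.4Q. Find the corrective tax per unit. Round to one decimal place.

tax = $12.2 per unit

Social marginal cost = private MC + MEC = 53.6 + 2.7Q.
Set SMC = demand: 53.6 + 2.7Q = 201.9 - 3.9Q → Q* = 22.4697.
The Pigouvian tax equals MEC at Q*: 3.2 + 0.4×22.4697 = 12.1879.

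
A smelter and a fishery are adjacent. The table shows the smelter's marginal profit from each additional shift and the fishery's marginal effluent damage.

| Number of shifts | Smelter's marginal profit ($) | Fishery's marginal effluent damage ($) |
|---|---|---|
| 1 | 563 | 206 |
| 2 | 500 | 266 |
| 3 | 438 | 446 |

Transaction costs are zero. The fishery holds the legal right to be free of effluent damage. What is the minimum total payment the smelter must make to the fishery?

Efficient level: marginal profit ≥ marginal effluent damage through level 2, so k* = 2.
With the fishery holding the right, the smelter must at least compensate total damage at k*: 206 + 266 = 472.

$472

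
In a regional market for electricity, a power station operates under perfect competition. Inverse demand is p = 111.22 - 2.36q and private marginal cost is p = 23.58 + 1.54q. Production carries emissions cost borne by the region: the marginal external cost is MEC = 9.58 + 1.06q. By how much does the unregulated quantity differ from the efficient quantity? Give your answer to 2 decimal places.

Market equilibrium (private): 23.58 + 1.54q = 111.22 - 2.36q → q_m = 22.4718.
Social marginal cost = private MC + MEC = 33.16 + 2.60q.
Set SMC = demand: 33.16 + 2.60q = 111.22 - 2.36q → q* = 15.7379.
Gap = |22.4718 − 15.7379| = 6.7339.

6.73 units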